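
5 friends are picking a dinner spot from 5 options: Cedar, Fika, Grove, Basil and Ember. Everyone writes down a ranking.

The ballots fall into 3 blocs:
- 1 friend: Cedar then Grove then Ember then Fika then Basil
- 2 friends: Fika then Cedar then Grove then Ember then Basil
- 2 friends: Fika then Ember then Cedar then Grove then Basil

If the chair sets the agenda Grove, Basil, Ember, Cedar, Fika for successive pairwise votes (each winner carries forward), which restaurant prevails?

Round 1: Grove vs Basil — 5–0, Grove advances.
Round 2: Grove vs Ember — 3–2, Grove advances.
Round 3: Grove vs Cedar — 0–5, Cedar advances.
Round 4: Cedar vs Fika — 1–4, Fika advances.
Fika survives the agenda.

Fika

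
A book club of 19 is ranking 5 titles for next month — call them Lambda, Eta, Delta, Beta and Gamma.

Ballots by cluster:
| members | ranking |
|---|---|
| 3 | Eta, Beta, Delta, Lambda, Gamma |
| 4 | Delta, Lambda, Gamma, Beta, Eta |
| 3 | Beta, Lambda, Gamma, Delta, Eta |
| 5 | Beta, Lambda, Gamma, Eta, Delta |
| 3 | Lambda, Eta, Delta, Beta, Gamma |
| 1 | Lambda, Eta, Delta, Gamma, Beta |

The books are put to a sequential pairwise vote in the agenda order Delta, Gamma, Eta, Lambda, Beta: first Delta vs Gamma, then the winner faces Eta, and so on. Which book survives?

Beta

Round 1: Delta vs Gamma — 11–8, Delta advances.
Round 2: Delta vs Eta — 7–12, Eta advances.
Round 3: Eta vs Lambda — 3–16, Lambda advances.
Round 4: Lambda vs Beta — 8–11, Beta advances.
Beta survives the agenda.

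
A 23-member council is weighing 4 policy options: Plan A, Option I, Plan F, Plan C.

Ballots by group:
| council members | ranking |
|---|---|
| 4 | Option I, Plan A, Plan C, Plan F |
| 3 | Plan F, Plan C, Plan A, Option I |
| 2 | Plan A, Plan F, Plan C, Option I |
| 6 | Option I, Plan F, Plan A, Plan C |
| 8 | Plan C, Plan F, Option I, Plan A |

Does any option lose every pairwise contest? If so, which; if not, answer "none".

Pairwise majorities:
Plan A vs Option I: Plan A is ranked higher on 3+2 = 5 ballots, Option I on 18. Option I wins 18–5.
Plan A vs Plan F: 6 to 17, Plan F.
Plan A vs Plan C: Plan A wins 12–11.
Option I vs Plan F: Plan F wins 13–10.
Option I–Plan C: Plan C 13–10.
Plan F vs Plan C: 3+2+6 = 11 for Plan F, 12 for Plan C — Plan C by 12–11.
Every option wins at least one matchup (Plan A beats Plan C; Option I beats Plan A; Plan F beats Plan A; Plan C beats Option I), so there is no Condorcet loser.

none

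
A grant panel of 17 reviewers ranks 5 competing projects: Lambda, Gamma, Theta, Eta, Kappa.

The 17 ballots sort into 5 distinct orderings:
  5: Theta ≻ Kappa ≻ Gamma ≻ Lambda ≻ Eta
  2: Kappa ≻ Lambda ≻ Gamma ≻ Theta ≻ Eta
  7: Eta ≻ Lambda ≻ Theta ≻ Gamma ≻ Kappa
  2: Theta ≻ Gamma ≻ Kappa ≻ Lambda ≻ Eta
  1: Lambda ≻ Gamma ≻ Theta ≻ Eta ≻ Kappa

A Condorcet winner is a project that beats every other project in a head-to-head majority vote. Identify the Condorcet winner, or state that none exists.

Pairwise majorities:
Lambda vs Gamma: 2+7+1 = 10 for Lambda, 7 for Gamma — Lambda by 10–7.
Lambda vs Theta: Lambda is ranked higher on 2+7+1 = 10 ballots, Theta on 7. Lambda wins 10–7.
Lambda vs Eta: Lambda preferred on 5+2+2+1 = 10 ballots; Lambda wins 10–7.
Lambda vs Kappa: Lambda is ranked higher on 7+1 = 8 ballots, Kappa on 9. Kappa wins 9–8.
Gamma vs Theta: 3 to 14, Theta.
Gamma vs Eta: Gamma preferred on 5+2+2+1 = 10 ballots; Gamma wins 10–7.
Gamma vs Kappa: Gamma is ranked higher on 7+2+1 = 10 ballots, Kappa on 7. Gamma wins 10–7.
Theta vs Eta: Theta is ranked higher on 5+2+2+1 = 10 ballots, Eta on 7. Theta wins 10–7.
Theta vs Kappa: 15 to 2, Theta.
Eta vs Kappa: 7+1 = 8 for Eta, 9 for Kappa — Kappa by 9–8.
No project is unbeaten: Lambda loses to Kappa; Gamma loses to Lambda; Theta loses to Lambda; Eta loses to Lambda; Kappa loses to Gamma. In particular Lambda → Gamma → Kappa → Lambda is a majority cycle — no Condorcet winner exists.

none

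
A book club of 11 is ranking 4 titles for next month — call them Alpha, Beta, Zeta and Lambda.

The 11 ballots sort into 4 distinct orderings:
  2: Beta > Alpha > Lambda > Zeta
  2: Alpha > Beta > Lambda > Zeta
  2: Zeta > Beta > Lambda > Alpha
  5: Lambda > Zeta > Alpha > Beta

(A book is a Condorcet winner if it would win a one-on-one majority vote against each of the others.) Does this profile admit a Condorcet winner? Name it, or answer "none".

none

Head-to-head results (11 members):
Alpha vs Beta: Alpha wins 7–4.
Alpha vs Zeta: Zeta, 7–4.
Alpha vs Lambda: Lambda, 7–4.
Beta vs Zeta: 4 to 7, Zeta.
Beta vs Lambda: 6 to 5, Beta.
Zeta vs Lambda: 2 for Zeta, 9 for Lambda — Lambda by 9–2.
No book is unbeaten: Alpha loses to Zeta; Beta loses to Alpha; Zeta loses to Lambda; Lambda loses to Beta. In particular Alpha → Beta → Lambda → Alpha is a majority cycle — no Condorcet winner exists.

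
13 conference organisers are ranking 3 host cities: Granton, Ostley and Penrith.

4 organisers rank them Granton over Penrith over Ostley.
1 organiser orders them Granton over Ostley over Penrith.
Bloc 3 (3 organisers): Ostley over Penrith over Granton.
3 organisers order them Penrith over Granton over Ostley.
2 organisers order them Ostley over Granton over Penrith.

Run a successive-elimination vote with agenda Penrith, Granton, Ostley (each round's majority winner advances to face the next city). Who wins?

Granton

Round 1: Penrith vs Granton — 6–7, Granton advances.
Round 2: Granton vs Ostley — 8–5, Granton advances.
The agenda winner is Granton.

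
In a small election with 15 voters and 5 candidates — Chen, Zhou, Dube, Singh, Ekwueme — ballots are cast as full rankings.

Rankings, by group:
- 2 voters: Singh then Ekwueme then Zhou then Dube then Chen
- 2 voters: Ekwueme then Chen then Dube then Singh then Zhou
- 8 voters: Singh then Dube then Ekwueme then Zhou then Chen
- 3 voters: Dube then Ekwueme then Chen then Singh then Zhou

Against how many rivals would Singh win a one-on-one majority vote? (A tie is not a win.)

4

Singh against each rival (15 voters):
Singh vs Chen: Singh preferred on 2+8 = 10 ballots; Singh wins 10–5.
Singh vs Zhou: Singh, 15–0.
Singh vs Dube: Singh is ranked higher on 2+8 = 10 ballots, Dube on 5. Singh wins 10–5.
Singh vs Ekwueme: Singh wins 10–5.
Singh beats Chen, Zhou, Dube, Ekwueme — 4 pairwise wins.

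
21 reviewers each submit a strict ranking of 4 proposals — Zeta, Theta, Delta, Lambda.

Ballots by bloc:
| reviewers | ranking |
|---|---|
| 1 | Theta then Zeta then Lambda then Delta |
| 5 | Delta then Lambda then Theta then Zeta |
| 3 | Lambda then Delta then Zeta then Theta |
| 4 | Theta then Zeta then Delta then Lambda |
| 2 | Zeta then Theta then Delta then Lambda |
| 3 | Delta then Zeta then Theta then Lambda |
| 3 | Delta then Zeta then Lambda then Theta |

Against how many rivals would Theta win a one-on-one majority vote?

Theta against each rival (21 reviewers):
Theta vs Zeta: Zeta, 11–10.
Theta vs Delta: Delta, 14–7.
Theta vs Lambda: Theta is ranked higher on 1+4+2+3 = 10 ballots, Lambda on 11. Lambda wins 11–10.
Theta beats no one; loses to Zeta, Delta, Lambda — 0 pairwise wins.

0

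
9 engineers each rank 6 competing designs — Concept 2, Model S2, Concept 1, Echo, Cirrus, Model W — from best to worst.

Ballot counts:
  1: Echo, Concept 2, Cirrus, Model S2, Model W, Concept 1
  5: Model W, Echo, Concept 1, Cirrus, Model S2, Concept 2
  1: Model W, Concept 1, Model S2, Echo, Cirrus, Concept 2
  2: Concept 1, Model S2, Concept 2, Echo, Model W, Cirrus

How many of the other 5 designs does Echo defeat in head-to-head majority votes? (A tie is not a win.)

Echo against each rival (9 engineers):
Echo vs Concept 2: Echo wins 7–2.
Echo vs Model S2: 6 to 3, Echo.
Echo–Concept 1: Echo 6–3.
Echo vs Cirrus: 9 to 0, Echo.
Echo vs Model W: Model W wins 6–3.
Echo beats Concept 2, Model S2, Concept 1, Cirrus; loses to Model W — 4 pairwise wins.

4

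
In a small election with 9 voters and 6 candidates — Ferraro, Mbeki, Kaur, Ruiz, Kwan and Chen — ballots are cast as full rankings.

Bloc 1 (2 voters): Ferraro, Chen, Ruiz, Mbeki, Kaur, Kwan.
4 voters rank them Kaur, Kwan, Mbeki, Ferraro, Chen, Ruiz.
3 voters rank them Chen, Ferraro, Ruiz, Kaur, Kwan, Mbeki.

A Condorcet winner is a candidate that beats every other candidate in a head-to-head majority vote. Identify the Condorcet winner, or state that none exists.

Pairwise majorities:
Ferraro vs Mbeki: Ferraro wins 5–4.
Ferraro–Kaur: Ferraro 5–4.
Ferraro–Ruiz: Ferraro 9–0.
Ferraro–Kwan: Ferraro 5–4.
Ferraro–Chen: Ferraro 6–3.
Mbeki vs Kaur: Kaur wins 7–2.
Mbeki–Ruiz: Ruiz 5–4.
Mbeki–Kwan: Kwan 7–2.
Mbeki–Chen: Chen 5–4.
Kaur–Ruiz: Ruiz 5–4.
Kaur vs Kwan: Kaur, 9–0.
Kaur vs Chen: Chen wins 5–4.
Ruiz vs Kwan: Ruiz, 5–4.
Ruiz vs Chen: Chen wins 9–0.
Kwan vs Chen: Chen wins 5–4.
Only Ferraro has no losses; Ferraro is the Condorcet winner.

Ferraro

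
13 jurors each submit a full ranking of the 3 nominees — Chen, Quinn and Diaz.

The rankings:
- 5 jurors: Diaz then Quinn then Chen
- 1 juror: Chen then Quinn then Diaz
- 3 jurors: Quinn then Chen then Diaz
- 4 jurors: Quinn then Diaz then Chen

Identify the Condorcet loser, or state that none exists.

Pairwise majorities:
Chen vs Quinn: Chen preferred on 1 ballot; Quinn wins 12–1.
Chen vs Diaz: Chen preferred on 1+3 = 4 ballots; Diaz wins 9–4.
Quinn vs Diaz: Quinn preferred on 1+3+4 = 8 ballots; Quinn wins 8–5.
Chen is beaten in every head-to-head and is the Condorcet loser.

Chen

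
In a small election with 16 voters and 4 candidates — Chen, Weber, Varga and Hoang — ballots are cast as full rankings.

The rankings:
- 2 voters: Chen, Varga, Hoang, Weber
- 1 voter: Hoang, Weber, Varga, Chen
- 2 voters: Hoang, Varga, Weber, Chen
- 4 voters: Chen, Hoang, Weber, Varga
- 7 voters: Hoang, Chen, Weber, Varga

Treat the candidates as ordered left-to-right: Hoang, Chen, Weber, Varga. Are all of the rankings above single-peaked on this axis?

Axis positions: Hoang=1, Chen=2, Weber=3, Varga=4.
Type 1: ranking walks positions 2-4-1-3; Varga is ranked above Weber even though Weber lies between Varga and the peak Chen on the axis — preferences dip and rise again. Not single-peaked.
Type 2: ranking walks positions 1-3-4-2; Weber is ranked above Chen even though Chen lies between Weber and the peak Hoang on the axis — preferences dip and rise again. Not single-peaked.
Type 3: ranking walks positions 1-4-3-2; Varga is ranked above Chen even though Chen lies between Varga and the peak Hoang on the axis — preferences dip and rise again. Not single-peaked.
Type 4 (peak Chen at position 2): ranking walks positions 2-1-3-4, expanding outward from the peak — single-peaked.
Type 5 (peak Hoang at position 1): ranking walks positions 1-2-3-4, expanding outward from the peak — single-peaked.
Type 1 violates single-peakedness, so the profile is not single-peaked on this axis.

no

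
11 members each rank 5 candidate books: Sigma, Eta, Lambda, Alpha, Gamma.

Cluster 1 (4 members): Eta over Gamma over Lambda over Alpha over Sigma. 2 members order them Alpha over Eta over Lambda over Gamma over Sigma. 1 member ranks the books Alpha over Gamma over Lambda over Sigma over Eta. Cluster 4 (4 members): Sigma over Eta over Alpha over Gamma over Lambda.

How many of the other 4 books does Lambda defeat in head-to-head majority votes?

1

Lambda against each rival (11 members):
Lambda vs Sigma: Lambda, 7–4.
Lambda vs Eta: Lambda is ranked higher on 1 ballot, Eta on 10. Eta wins 10–1.
Lambda vs Alpha: 4 for Lambda, 7 for Alpha — Alpha by 7–4.
Lambda–Gamma: Gamma 9–2.
Lambda beats Sigma; loses to Eta, Alpha, Gamma — 1 pairwise win.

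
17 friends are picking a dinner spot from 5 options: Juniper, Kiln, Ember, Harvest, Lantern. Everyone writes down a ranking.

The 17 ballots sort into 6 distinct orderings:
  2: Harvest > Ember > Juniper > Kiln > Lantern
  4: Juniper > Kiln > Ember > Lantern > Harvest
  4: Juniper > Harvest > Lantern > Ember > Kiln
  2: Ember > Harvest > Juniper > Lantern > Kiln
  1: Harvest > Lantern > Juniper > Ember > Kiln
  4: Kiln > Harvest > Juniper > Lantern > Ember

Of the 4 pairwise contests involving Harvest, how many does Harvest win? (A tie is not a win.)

Harvest against each rival (17 friends):
Harvest vs Juniper: 9 to 8, Harvest.
Harvest vs Kiln: Harvest, 9–8.
Harvest vs Ember: Harvest wins 11–6.
Harvest vs Lantern: Harvest wins 13–4.
Harvest beats Juniper, Kiln, Ember, Lantern — 4 pairwise wins.

4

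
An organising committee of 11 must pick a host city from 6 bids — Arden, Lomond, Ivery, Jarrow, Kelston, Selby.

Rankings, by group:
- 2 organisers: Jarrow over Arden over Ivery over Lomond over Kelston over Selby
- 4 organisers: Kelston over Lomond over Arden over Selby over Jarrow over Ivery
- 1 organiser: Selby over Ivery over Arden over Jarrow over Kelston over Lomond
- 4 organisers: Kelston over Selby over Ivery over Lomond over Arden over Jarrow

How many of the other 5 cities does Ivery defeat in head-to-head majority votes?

1

Ivery against each rival (11 organisers):
Ivery vs Arden: Ivery is ranked higher on 1+4 = 5 ballots, Arden on 6. Arden wins 6–5.
Ivery vs Lomond: Ivery wins 7–4.
Ivery vs Jarrow: Jarrow wins 6–5.
Ivery vs Kelston: Kelston wins 8–3.
Ivery vs Selby: Selby wins 9–2.
Ivery beats Lomond; loses to Arden, Jarrow, Kelston, Selby — 1 pairwise win.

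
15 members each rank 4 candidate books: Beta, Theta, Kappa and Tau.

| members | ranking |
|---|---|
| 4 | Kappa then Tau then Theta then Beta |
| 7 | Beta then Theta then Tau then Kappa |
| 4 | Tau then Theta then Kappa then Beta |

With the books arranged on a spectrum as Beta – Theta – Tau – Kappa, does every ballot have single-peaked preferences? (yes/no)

yes

Axis positions: Beta=1, Theta=2, Tau=3, Kappa=4.
Faction 1 (peak Kappa at position 4): ranking walks positions 4-3-2-1, expanding outward from the peak — single-peaked.
Faction 2 (peak Beta at position 1): ranking walks positions 1-2-3-4, expanding outward from the peak — single-peaked.
Faction 3 (peak Tau at position 3): ranking walks positions 3-2-4-1, expanding outward from the peak — single-peaked.
Every ranking is single-peaked on this axis.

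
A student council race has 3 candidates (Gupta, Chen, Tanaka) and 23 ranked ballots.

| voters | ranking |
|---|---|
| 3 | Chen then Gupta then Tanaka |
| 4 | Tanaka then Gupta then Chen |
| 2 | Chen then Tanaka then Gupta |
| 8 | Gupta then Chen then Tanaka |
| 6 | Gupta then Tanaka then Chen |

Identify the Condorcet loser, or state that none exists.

Tanaka

Head-to-head results (23 voters):
Gupta vs Chen: Gupta preferred on 4+8+6 = 18 ballots; Gupta wins 18–5.
Gupta vs Tanaka: Gupta, 17–6.
Chen–Tanaka: Chen 13–10.
Only Tanaka has no wins; Tanaka is the Condorcet loser.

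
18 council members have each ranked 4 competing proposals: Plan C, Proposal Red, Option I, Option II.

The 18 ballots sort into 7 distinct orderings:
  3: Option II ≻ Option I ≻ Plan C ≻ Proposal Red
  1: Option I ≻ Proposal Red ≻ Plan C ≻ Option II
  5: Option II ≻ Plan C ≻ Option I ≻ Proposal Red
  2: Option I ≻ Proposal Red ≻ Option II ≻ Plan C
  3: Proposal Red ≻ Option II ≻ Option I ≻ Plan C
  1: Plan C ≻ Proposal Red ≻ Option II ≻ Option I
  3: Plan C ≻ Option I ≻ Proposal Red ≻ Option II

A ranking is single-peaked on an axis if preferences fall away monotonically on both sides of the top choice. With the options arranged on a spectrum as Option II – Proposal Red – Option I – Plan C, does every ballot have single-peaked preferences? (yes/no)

Axis positions: Option II=1, Proposal Red=2, Option I=3, Plan C=4.
Type 1: ranking walks positions 1-3-4-2; Option I is ranked above Proposal Red even though Proposal Red lies between Option I and the peak Option II on the axis — preferences dip and rise again. Not single-peaked.
Type 2 (peak Option I at position 3): ranking walks positions 3-2-4-1, expanding outward from the peak — single-peaked.
Type 3: ranking walks positions 1-4-3-2; Plan C is ranked above Proposal Red even though Proposal Red lies between Plan C and the peak Option II on the axis — preferences dip and rise again. Not single-peaked.
Type 4 (peak Option I at position 3): ranking walks positions 3-2-1-4, expanding outward from the peak — single-peaked.
Type 5 (peak Proposal Red at position 2): ranking walks positions 2-1-3-4, expanding outward from the peak — single-peaked.
Type 6: ranking walks positions 4-2-1-3; Proposal Red is ranked above Option I even though Option I lies between Proposal Red and the peak Plan C on the axis — preferences dip and rise again. Not single-peaked.
Type 7 (peak Plan C at position 4): ranking walks positions 4-3-2-1, expanding outward from the peak — single-peaked.
Type 1 violates single-peakedness, so the profile is not single-peaked on this axis.

no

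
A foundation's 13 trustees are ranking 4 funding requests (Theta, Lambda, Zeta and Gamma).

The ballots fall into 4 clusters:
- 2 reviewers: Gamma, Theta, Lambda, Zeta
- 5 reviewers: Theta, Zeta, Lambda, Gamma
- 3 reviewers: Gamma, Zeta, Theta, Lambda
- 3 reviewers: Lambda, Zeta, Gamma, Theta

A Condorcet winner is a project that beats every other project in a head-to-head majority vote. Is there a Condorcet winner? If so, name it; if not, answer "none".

Pairwise majorities:
Theta vs Lambda: Theta preferred on 2+5+3 = 10 ballots; Theta wins 10–3.
Theta vs Zeta: 7 to 6, Theta.
Theta vs Gamma: Theta preferred on 5 ballots; Gamma wins 8–5.
Lambda vs Zeta: 2+3 = 5 for Lambda, 8 for Zeta — Zeta by 8–5.
Lambda vs Gamma: 8 to 5, Lambda.
Zeta vs Gamma: 5+3 = 8 for Zeta, 5 for Gamma — Zeta by 8–5.
No project is unbeaten: Theta loses to Gamma; Lambda loses to Theta; Zeta loses to Theta; Gamma loses to Lambda. In particular Theta beats Lambda beats Gamma beats Theta is a majority cycle — no Condorcet winner exists.

none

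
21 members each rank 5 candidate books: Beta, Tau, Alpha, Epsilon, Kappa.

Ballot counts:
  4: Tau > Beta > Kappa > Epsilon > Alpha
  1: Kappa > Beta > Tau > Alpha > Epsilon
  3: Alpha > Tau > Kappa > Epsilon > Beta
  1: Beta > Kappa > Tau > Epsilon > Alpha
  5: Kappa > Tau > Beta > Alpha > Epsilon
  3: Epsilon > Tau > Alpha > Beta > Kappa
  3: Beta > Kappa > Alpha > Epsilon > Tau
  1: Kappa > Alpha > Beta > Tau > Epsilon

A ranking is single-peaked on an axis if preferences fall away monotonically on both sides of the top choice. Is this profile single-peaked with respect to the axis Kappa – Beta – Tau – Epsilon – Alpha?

Axis positions: Kappa=1, Beta=2, Tau=3, Epsilon=4, Alpha=5.
Type 1 (peak Tau at position 3): ranking walks positions 3-2-1-4-5, expanding outward from the peak — single-peaked.
Type 2: ranking walks positions 1-2-3-5-4; Alpha is ranked above Epsilon even though Epsilon lies between Alpha and the peak Kappa on the axis — preferences dip and rise again. Not single-peaked.
Type 3: ranking walks positions 5-3-1-4-2; Tau is ranked above Epsilon even though Epsilon lies between Tau and the peak Alpha on the axis — preferences dip and rise again. Not single-peaked.
Type 4 (peak Beta at position 2): ranking walks positions 2-1-3-4-5, expanding outward from the peak — single-peaked.
Type 5: ranking walks positions 1-3-2-5-4; Tau is ranked above Beta even though Beta lies between Tau and the peak Kappa on the axis — preferences dip and rise again. Not single-peaked.
Type 6 (peak Epsilon at position 4): ranking walks positions 4-3-5-2-1, expanding outward from the peak — single-peaked.
Type 7: ranking walks positions 2-1-5-4-3; Alpha is ranked above Tau even though Tau lies between Alpha and the peak Beta on the axis — preferences dip and rise again. Not single-peaked.
Type 8: ranking walks positions 1-5-2-3-4; Alpha is ranked above Beta even though Beta lies between Alpha and the peak Kappa on the axis — preferences dip and rise again. Not single-peaked.
Type 2 violates single-peakedness, so the profile is not single-peaked on this axis.

no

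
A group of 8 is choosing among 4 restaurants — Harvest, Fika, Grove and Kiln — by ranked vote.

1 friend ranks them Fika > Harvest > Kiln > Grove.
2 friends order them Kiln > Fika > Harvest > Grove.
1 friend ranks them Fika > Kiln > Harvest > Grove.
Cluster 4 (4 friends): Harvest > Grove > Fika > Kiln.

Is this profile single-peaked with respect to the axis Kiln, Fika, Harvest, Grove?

Axis positions: Kiln=1, Fika=2, Harvest=3, Grove=4.
Cluster 1 (peak Fika at position 2): ranking walks positions 2-3-1-4, expanding outward from the peak — single-peaked.
Cluster 2 (peak Kiln at position 1): ranking walks positions 1-2-3-4, expanding outward from the peak — single-peaked.
Cluster 3 (peak Fika at position 2): ranking walks positions 2-1-3-4, expanding outward from the peak — single-peaked.
Cluster 4 (peak Harvest at position 3): ranking walks positions 3-4-2-1, expanding outward from the peak — single-peaked.
Every ranking is single-peaked on this axis.

yes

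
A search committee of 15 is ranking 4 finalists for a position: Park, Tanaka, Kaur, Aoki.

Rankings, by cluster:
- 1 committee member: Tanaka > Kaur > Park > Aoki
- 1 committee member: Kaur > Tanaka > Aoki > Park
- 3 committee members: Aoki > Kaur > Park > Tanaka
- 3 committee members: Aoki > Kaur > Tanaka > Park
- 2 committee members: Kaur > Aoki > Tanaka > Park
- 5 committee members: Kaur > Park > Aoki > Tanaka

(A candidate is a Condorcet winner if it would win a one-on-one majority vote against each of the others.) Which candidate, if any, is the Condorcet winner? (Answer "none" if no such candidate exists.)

Kaur

Pairwise majorities:
Park vs Tanaka: Park is ranked higher on 3+5 = 8 ballots, Tanaka on 7. Park wins 8–7.
Park vs Kaur: Park is ranked higher on 0 ballots, Kaur on 15. Kaur wins 15–0.
Park vs Aoki: 6 to 9, Aoki.
Tanaka vs Kaur: Kaur, 14–1.
Tanaka vs Aoki: Tanaka is ranked higher on 1+1 = 2 ballots, Aoki on 13. Aoki wins 13–2.
Kaur vs Aoki: Kaur wins 9–6.
Kaur beats each of Park, Tanaka, Aoki — Kaur is the Condorcet winner.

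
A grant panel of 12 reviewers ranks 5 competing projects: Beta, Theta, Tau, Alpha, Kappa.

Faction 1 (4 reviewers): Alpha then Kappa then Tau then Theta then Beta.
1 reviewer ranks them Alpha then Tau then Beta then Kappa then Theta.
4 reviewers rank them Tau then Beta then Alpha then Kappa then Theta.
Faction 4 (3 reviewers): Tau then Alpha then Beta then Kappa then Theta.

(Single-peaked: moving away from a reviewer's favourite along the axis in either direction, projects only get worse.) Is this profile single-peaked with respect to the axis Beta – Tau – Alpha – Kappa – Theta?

yes

Axis positions: Beta=1, Tau=2, Alpha=3, Kappa=4, Theta=5.
Faction 1 (peak Alpha at position 3): ranking walks positions 3-4-2-5-1, expanding outward from the peak — single-peaked.
Faction 2 (peak Alpha at position 3): ranking walks positions 3-2-1-4-5, expanding outward from the peak — single-peaked.
Faction 3 (peak Tau at position 2): ranking walks positions 2-1-3-4-5, expanding outward from the peak — single-peaked.
Faction 4 (peak Tau at position 2): ranking walks positions 2-3-1-4-5, expanding outward from the peak — single-peaked.
Every ranking is single-peaked on this axis.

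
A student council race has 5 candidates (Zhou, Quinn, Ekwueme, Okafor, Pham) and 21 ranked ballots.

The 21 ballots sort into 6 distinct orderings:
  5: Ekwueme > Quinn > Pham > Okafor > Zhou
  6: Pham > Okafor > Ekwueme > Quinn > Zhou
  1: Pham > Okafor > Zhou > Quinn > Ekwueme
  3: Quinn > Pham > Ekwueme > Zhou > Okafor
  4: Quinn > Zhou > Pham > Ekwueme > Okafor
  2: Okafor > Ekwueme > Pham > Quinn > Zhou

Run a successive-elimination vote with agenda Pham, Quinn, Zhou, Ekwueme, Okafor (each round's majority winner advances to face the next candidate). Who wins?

Round 1: Pham vs Quinn — 9–12, Quinn advances.
Round 2: Quinn vs Zhou — 20–1, Quinn advances.
Round 3: Quinn vs Ekwueme — 8–13, Ekwueme advances.
Round 4: Ekwueme vs Okafor — 12–9, Ekwueme advances.
Ekwueme survives the agenda.

Ekwueme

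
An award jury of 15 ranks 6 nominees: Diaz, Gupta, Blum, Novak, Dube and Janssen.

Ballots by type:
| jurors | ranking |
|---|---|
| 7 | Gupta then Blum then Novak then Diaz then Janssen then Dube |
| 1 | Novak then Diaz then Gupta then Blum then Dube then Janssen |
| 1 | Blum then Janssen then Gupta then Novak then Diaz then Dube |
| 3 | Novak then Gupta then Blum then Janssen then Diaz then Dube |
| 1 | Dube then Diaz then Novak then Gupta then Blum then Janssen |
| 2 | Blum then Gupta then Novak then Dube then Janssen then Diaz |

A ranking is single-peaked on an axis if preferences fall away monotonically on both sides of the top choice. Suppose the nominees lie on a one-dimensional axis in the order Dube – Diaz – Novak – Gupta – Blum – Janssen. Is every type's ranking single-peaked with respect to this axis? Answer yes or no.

no

Axis positions: Dube=1, Diaz=2, Novak=3, Gupta=4, Blum=5, Janssen=6.
Type 1 (peak Gupta at position 4): ranking walks positions 4-5-3-2-6-1, expanding outward from the peak — single-peaked.
Type 2 (peak Novak at position 3): ranking walks positions 3-2-4-5-1-6, expanding outward from the peak — single-peaked.
Type 3 (peak Blum at position 5): ranking walks positions 5-6-4-3-2-1, expanding outward from the peak — single-peaked.
Type 4 (peak Novak at position 3): ranking walks positions 3-4-5-6-2-1, expanding outward from the peak — single-peaked.
Type 5 (peak Dube at position 1): ranking walks positions 1-2-3-4-5-6, expanding outward from the peak — single-peaked.
Type 6: ranking walks positions 5-4-3-1-6-2; Dube is ranked above Diaz even though Diaz lies between Dube and the peak Blum on the axis — preferences dip and rise again. Not single-peaked.
Type 6 violates single-peakedness, so the profile is not single-peaked on this axis.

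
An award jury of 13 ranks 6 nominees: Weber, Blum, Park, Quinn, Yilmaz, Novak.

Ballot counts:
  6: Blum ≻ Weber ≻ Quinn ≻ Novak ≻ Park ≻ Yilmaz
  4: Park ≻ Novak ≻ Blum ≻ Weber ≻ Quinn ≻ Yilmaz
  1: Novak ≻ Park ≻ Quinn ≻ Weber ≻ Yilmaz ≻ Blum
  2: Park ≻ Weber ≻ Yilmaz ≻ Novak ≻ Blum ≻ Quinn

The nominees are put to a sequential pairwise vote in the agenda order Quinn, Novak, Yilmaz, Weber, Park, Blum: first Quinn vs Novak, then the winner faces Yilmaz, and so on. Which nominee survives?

Park

Round 1: Quinn vs Novak — 6–7, Novak advances.
Round 2: Novak vs Yilmaz — 11–2, Novak advances.
Round 3: Novak vs Weber — 5–8, Weber advances.
Round 4: Weber vs Park — 6–7, Park advances.
Round 5: Park vs Blum — 7–6, Park advances.
Park survives the agenda.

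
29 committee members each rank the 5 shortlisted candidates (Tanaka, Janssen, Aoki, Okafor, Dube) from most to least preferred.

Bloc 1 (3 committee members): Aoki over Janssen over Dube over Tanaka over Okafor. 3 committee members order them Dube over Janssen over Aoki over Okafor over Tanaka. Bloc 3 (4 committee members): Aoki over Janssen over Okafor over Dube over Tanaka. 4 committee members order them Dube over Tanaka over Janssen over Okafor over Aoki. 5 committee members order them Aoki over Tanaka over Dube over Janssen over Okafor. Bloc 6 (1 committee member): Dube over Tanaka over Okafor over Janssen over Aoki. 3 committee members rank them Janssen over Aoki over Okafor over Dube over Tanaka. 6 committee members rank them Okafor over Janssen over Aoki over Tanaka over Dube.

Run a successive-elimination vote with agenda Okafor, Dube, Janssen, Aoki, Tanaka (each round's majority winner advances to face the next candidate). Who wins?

Round 1: Okafor vs Dube — 13–16, Dube advances.
Round 2: Dube vs Janssen — 13–16, Janssen advances.
Round 3: Janssen vs Aoki — 17–12, Janssen advances.
Round 4: Janssen vs Tanaka — 19–10, Janssen advances.
Janssen survives the agenda.

Janssen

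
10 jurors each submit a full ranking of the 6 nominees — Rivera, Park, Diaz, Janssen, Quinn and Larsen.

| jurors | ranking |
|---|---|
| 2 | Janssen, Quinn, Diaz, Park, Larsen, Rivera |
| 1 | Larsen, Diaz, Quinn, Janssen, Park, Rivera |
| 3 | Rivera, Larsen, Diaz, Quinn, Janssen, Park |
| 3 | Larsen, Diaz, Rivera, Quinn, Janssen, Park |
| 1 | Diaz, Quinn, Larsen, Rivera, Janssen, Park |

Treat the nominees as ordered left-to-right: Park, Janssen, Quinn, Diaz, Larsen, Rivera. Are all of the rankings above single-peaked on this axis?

yes

Axis positions: Park=1, Janssen=2, Quinn=3, Diaz=4, Larsen=5, Rivera=6.
Type 1 (peak Janssen at position 2): ranking walks positions 2-3-4-1-5-6, expanding outward from the peak — single-peaked.
Type 2 (peak Larsen at position 5): ranking walks positions 5-4-3-2-1-6, expanding outward from the peak — single-peaked.
Type 3 (peak Rivera at position 6): ranking walks positions 6-5-4-3-2-1, expanding outward from the peak — single-peaked.
Type 4 (peak Larsen at position 5): ranking walks positions 5-4-6-3-2-1, expanding outward from the peak — single-peaked.
Type 5 (peak Diaz at position 4): ranking walks positions 4-3-5-6-2-1, expanding outward from the peak — single-peaked.
Every ranking is single-peaked on this axis.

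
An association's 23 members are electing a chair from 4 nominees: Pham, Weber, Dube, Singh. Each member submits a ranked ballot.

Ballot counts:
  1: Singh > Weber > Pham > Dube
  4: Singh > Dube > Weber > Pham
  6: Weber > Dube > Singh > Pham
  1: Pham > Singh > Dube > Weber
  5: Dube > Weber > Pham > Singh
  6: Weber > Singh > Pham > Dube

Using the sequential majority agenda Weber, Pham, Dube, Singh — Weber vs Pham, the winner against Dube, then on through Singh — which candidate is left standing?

Weber

Round 1: Weber vs Pham — 22–1, Weber advances.
Round 2: Weber vs Dube — 13–10, Weber advances.
Round 3: Weber vs Singh — 17–6, Weber advances.
The agenda winner is Weber.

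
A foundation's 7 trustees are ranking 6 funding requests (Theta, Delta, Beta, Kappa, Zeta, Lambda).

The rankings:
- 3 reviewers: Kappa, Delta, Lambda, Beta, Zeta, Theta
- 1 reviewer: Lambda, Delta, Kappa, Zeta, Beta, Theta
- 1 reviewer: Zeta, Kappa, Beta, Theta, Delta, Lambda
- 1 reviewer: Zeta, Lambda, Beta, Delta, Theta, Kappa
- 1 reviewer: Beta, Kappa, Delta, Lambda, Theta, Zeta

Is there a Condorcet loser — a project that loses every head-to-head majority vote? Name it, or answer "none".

Theta

Pairwise majorities:
Theta vs Delta: Delta wins 6–1.
Theta vs Beta: 0 to 7, Beta.
Theta–Kappa: Kappa 6–1.
Theta vs Zeta: Zeta wins 6–1.
Theta vs Lambda: Lambda wins 6–1.
Delta–Beta: Delta 4–3.
Delta vs Kappa: Delta preferred on 1+1 = 2 ballots; Kappa wins 5–2.
Delta vs Zeta: Delta, 5–2.
Delta vs Lambda: 3+1+1 = 5 for Delta, 2 for Lambda — Delta by 5–2.
Beta vs Kappa: Kappa wins 5–2.
Beta vs Zeta: 4 to 3, Beta.
Beta vs Lambda: Lambda wins 5–2.
Kappa vs Zeta: Kappa wins 5–2.
Kappa vs Lambda: 5 to 2, Kappa.
Zeta vs Lambda: Lambda wins 5–2.
Only Theta has no wins; Theta is the Condorcet loser.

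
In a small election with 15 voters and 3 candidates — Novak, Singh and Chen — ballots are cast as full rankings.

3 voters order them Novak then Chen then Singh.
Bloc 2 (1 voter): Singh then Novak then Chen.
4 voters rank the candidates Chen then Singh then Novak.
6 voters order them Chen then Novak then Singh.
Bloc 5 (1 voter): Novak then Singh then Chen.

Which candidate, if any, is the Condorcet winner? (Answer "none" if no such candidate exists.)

Check each pair by majority over 15 ballots:
Novak vs Singh: Novak preferred on 3+6+1 = 10 ballots; Novak wins 10–5.
Novak vs Chen: 5 to 10, Chen.
Singh vs Chen: 1+1 = 2 for Singh, 13 for Chen — Chen by 13–2.
Chen beats each of Novak, Singh — Chen is the Condorcet winner.

Chen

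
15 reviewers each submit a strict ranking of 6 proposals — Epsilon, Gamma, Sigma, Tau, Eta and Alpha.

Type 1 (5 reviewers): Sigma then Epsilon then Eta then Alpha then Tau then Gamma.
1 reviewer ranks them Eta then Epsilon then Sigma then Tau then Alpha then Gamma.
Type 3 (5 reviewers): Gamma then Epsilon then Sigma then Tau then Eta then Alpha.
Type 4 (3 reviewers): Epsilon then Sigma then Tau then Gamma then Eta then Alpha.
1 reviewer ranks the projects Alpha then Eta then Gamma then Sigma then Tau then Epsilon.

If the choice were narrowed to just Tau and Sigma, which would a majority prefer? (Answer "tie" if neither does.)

Sigma

No ballot ranks Tau above Sigma: 0.
Ballots ranking Sigma above Tau: 15 − 0 = 15.
Sigma wins the head-to-head 15–0.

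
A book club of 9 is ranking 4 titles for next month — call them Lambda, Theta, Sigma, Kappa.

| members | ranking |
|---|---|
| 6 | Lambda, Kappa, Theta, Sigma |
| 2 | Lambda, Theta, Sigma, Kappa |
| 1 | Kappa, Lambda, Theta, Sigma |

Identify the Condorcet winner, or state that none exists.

Check each pair by majority over 9 ballots:
Lambda vs Theta: Lambda is ranked higher on 6+2+1 = 9 ballots, Theta on 0. Lambda wins 9–0.
Lambda vs Sigma: 9 to 0, Lambda.
Lambda vs Kappa: Lambda is ranked higher on 6+2 = 8 ballots, Kappa on 1. Lambda wins 8–1.
Theta vs Sigma: Theta preferred on 6+2+1 = 9 ballots; Theta wins 9–0.
Theta vs Kappa: Theta is ranked higher on 2 ballots, Kappa on 7. Kappa wins 7–2.
Sigma vs Kappa: Sigma is ranked higher on 2 ballots, Kappa on 7. Kappa wins 7–2.
Lambda beats each of Theta, Sigma, Kappa — Lambda is the Condorcet winner.

Lambda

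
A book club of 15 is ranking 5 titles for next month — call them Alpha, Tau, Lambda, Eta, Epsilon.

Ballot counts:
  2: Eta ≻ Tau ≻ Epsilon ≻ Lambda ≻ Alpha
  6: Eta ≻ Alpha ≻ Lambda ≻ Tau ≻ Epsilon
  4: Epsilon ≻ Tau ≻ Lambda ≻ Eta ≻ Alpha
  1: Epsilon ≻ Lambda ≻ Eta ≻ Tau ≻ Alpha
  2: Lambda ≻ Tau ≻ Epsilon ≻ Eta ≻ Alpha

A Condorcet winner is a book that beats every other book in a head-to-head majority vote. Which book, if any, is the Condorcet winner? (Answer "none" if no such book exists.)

Eta

Pairwise majorities:
Alpha vs Tau: 6 for Alpha, 9 for Tau — Tau by 9–6.
Alpha vs Lambda: Alpha preferred on 6 ballots; Lambda wins 9–6.
Alpha vs Eta: Alpha preferred on 0 ballots; Eta wins 15–0.
Alpha vs Epsilon: Alpha preferred on 6 ballots; Epsilon wins 9–6.
Tau vs Lambda: 2+4 = 6 for Tau, 9 for Lambda — Lambda by 9–6.
Tau vs Eta: 6 to 9, Eta.
Tau vs Epsilon: Tau preferred on 2+6+2 = 10 ballots; Tau wins 10–5.
Lambda vs Eta: 4+1+2 = 7 for Lambda, 8 for Eta — Eta by 8–7.
Lambda vs Epsilon: 8 to 7, Lambda.
Eta vs Epsilon: Eta preferred on 2+6 = 8 ballots; Eta wins 8–7.
Only Eta has no losses; Eta is the Condorcet winner.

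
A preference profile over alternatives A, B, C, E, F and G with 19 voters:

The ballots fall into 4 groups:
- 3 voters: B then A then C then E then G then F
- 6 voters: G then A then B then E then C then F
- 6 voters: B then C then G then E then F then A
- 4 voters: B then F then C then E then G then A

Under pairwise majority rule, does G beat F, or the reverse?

Ballots ranking G above F: 3 + 6 + 6 = 15.
Ballots ranking F above G: 19 − 15 = 4.
G wins the head-to-head 15–4.

G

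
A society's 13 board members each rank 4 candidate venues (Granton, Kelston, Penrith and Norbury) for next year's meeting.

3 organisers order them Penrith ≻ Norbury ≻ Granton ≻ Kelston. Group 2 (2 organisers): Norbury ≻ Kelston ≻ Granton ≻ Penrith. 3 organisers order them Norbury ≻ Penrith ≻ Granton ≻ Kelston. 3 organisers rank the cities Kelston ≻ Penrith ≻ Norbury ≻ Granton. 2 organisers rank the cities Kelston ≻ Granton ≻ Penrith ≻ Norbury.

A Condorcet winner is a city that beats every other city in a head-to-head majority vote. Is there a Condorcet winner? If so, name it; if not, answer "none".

Head-to-head results (13 organisers):
Granton vs Kelston: 3+3 = 6 for Granton, 7 for Kelston — Kelston by 7–6.
Granton vs Penrith: Granton preferred on 2+2 = 4 ballots; Penrith wins 9–4.
Granton vs Norbury: 2 for Granton, 11 for Norbury — Norbury by 11–2.
Kelston vs Penrith: Kelston preferred on 2+3+2 = 7 ballots; Kelston wins 7–6.
Kelston vs Norbury: 5 to 8, Norbury.
Penrith vs Norbury: 8 to 5, Penrith.
Every city loses at least once (Granton loses to Kelston; Kelston loses to Norbury; Penrith loses to Kelston; Norbury loses to Penrith). The majority relation contains the cycle Kelston → Penrith → Norbury → Kelston, so there is no Condorcet winner.

none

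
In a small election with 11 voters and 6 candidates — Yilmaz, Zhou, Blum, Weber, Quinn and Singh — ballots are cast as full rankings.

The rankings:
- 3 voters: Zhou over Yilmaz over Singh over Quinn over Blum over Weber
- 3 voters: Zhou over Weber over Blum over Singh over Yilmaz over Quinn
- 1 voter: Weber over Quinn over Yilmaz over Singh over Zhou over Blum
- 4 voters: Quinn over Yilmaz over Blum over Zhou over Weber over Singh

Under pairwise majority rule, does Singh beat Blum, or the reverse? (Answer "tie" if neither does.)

Blum

Ballots ranking Singh above Blum: 3 + 1 = 4.
Ballots ranking Blum above Singh: 11 − 4 = 7.
Blum wins the head-to-head 7–4.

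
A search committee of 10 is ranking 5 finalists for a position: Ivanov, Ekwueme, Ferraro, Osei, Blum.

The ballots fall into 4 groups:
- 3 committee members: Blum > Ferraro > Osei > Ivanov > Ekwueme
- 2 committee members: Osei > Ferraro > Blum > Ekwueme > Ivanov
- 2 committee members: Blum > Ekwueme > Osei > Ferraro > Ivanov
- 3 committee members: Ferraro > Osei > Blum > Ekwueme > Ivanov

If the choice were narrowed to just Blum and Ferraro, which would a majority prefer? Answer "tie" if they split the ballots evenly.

tie

Ballots ranking Blum above Ferraro: 3 + 2 = 5.
Ballots ranking Ferraro above Blum: 10 − 5 = 5.
5–5: the pair ties.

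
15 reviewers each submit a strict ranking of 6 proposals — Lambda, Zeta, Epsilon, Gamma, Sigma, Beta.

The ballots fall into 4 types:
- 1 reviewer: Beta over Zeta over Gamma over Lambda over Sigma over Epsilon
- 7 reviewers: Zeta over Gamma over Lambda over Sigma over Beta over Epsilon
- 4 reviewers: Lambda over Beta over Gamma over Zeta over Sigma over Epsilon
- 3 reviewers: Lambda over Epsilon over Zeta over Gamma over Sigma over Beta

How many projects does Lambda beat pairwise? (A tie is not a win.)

Lambda against each rival (15 reviewers):
Lambda vs Zeta: Lambda preferred on 4+3 = 7 ballots; Zeta wins 8–7.
Lambda vs Epsilon: Lambda wins 15–0.
Lambda vs Gamma: Gamma, 8–7.
Lambda vs Sigma: 1+7+4+3 = 15 for Lambda, 0 for Sigma — Lambda by 15–0.
Lambda vs Beta: Lambda wins 14–1.
Lambda beats Epsilon, Sigma, Beta; loses to Zeta, Gamma — 3 pairwise wins.

3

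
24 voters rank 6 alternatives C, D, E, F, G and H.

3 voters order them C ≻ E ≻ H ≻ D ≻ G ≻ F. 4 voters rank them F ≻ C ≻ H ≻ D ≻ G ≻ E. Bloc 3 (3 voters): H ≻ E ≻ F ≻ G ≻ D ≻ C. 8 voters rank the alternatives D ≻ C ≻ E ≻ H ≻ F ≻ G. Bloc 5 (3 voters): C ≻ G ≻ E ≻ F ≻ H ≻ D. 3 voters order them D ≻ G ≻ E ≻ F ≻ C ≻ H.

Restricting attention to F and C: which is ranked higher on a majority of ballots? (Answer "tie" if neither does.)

C

Ballots ranking F above C: 4 + 3 + 3 = 10.
Ballots ranking C above F: 24 − 10 = 14.
C wins the head-to-head 14–10.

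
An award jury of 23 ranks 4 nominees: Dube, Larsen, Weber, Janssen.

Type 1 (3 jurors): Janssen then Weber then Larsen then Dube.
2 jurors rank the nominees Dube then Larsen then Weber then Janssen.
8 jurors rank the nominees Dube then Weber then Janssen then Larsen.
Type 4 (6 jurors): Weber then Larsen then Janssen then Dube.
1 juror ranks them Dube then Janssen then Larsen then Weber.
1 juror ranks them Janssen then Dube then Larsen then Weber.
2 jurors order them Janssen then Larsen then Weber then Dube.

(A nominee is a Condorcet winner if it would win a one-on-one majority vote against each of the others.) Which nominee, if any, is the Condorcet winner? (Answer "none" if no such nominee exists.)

none

Pairwise majorities:
Dube vs Larsen: Dube preferred on 2+8+1+1 = 12 ballots; Dube wins 12–11.
Dube vs Weber: 12 to 11, Dube.
Dube vs Janssen: Dube is ranked higher on 2+8+1 = 11 ballots, Janssen on 12. Janssen wins 12–11.
Larsen vs Weber: 2+1+1+2 = 6 for Larsen, 17 for Weber — Weber by 17–6.
Larsen vs Janssen: 2+6 = 8 for Larsen, 15 for Janssen — Janssen by 15–8.
Weber vs Janssen: Weber preferred on 2+8+6 = 16 ballots; Weber wins 16–7.
No nominee is unbeaten: Dube loses to Janssen; Larsen loses to Dube; Weber loses to Dube; Janssen loses to Weber. In particular Dube → Weber → Janssen → Dube is a majority cycle — no Condorcet winner exists.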